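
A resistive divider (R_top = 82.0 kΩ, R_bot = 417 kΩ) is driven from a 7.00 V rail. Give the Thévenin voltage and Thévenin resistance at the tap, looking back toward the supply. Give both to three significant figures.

V_th is the open-circuit tap voltage: 7.00 × 417/(82.0 + 417) = 5.85 V.
With the supply zeroed, R_top and R_bot appear in parallel from the tap: R_th = R_top‖R_bot = (82.0 × 417)/499.0 = 68.5 kΩ.

V_th = 5.85 V, R_th = 68.5 kΩ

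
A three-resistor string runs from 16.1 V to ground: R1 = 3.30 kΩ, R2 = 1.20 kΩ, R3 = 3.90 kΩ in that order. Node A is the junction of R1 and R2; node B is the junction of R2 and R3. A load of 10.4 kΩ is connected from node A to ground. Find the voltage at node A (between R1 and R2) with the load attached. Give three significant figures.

Below node A the series string R2+R3 = 5.100 kΩ sits in parallel with the 10.4 kΩ load: 3.422 kΩ.
V_A = 16.1 × 3.422/(3.30 + 3.422) = 8.20 V.

V ≈ 8.20 V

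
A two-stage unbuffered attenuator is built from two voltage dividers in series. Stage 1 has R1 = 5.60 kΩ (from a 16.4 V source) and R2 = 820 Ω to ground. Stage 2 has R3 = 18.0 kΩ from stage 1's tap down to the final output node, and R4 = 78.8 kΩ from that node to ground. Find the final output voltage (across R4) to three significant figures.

Stage 2 presents R3+R4 = 96800 Ω as a load on stage 1's tap.
Stage 1's lower leg becomes R2‖(R3+R4) = 813.1 Ω, so V_mid = 16.4 × 813.1/6413 = 2.079 V.
Stage 2 is itself unloaded: V_out = V_mid × R4/(R3+R4) = 2.079 × 78800/96800 = 1.69 V.

V_out ≈ 1.69 V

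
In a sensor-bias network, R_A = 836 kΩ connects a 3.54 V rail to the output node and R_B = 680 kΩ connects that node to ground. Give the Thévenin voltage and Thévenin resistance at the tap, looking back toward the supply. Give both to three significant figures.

V_th = 1.59 V, R_th = 375 kΩ

V_th is the open-circuit tap voltage: 3.54 × 680/(836 + 680) = 1.59 V.
With the supply zeroed, R_A and R_B appear in parallel from the tap: R_th = R_A‖R_B = (836 × 680)/1516 = 375 kΩ.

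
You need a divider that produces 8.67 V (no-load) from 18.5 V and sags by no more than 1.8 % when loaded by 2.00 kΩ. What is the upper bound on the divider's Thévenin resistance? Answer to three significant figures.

Loading drop = R_th/(R_th + R_L) ≤ 0.0180, so R_th ≤ R_L · ε/(1−ε) = 2.00 kΩ × 0.0180/0.9820 = 36.7 Ω.

R_th ≤ 36.7 Ω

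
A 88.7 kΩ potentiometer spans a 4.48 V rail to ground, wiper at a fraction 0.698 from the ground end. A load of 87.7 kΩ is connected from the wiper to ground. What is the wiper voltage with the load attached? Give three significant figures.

The wiper splits the pot into (1−α)R = 26.79 kΩ above and αR = 61.91 kΩ below.
Lower section ‖ load = 36.29 kΩ.
V_wiper = 4.48 × 36.29/(26.79 + 36.29) = 2.58 V.

V ≈ 2.58 V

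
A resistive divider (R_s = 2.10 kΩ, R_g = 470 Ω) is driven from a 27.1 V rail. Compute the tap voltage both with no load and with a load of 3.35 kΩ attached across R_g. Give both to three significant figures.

Open-circuit: V = 27.1 × 470/(2100 + 470) = 4.96 V.
With the load, R_g becomes R_g‖R_L = 412.2 Ω, so V = 27.1 × 412.2/2512 = 4.45 V.

Unloaded: 4.96 V; loaded: 4.45 V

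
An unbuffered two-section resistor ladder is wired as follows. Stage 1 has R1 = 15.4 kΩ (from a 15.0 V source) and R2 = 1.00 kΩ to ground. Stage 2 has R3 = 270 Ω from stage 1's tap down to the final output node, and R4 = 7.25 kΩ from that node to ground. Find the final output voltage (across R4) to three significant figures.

V_out ≈ 0.784 V

Stage 2 presents R3+R4 = 7520 Ω as a load on stage 1's tap.
Stage 1's lower leg becomes R2‖(R3+R4) = 882.6 Ω, so V_mid = 15.0 × 882.6/16280 = 0.8131 V.
Stage 2 is itself unloaded: V_out = V_mid × R4/(R3+R4) = 0.8131 × 7250/7520 = 0.784 V.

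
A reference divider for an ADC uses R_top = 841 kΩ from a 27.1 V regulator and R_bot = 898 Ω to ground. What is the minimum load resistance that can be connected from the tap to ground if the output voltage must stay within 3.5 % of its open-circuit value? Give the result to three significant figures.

R_L(min) ≈ 24.7 kΩ

Output resistance R_th = R_top‖R_bot = (841000 × 898)/841900 = 897.0 Ω.
The fractional drop is R_th/(R_th + R_L); requiring this ≤ 0.0350 gives R_L ≥ R_th(1/0.0350 − 1) = 897.0 × 27.57 = 24.7 kΩ.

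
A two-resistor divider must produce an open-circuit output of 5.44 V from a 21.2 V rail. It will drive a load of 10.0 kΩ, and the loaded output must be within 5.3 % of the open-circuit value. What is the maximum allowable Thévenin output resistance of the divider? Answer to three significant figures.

Loading drop = R_th/(R_th + R_L) ≤ 0.0530, so R_th ≤ R_L · ε/(1−ε) = 10.0 kΩ × 0.0530/0.9470 = 560 Ω.

R_th ≤ 560 Ω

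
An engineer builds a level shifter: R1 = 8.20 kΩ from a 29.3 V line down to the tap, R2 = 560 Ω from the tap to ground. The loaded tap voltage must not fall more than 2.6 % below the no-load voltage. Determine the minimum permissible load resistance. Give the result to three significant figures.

R_L(min) ≈ 19.6 kΩ

Output resistance R_th = R1‖R2 = (8200 × 560)/8760 = 524.2 Ω.
The fractional drop is R_th/(R_th + R_L); requiring this ≤ 0.0260 gives R_L ≥ R_th(1/0.0260 − 1) = 524.2 × 37.46 = 19.6 kΩ.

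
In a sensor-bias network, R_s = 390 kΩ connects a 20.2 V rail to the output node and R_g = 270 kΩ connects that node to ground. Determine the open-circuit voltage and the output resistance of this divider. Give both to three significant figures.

V_th = 8.26 V, R_th = 160 kΩ

V_th is the open-circuit tap voltage: 20.2 × 270/(390 + 270) = 8.26 V.
With the supply zeroed, R_s and R_g appear in parallel from the tap: R_th = R_s‖R_g = (390 × 270)/660.0 = 160 kΩ.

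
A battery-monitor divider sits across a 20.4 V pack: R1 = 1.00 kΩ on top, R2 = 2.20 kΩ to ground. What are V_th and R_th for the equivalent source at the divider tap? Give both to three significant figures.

V_th = 14.0 V, R_th = 688 Ω

V_th is the open-circuit tap voltage: 20.4 × 2.20/(1.00 + 2.20) = 14.0 V.
With the supply zeroed, R1 and R2 appear in parallel from the tap: R_th = R1‖R2 = (1.00 × 2.20)/3.200 = 688 Ω.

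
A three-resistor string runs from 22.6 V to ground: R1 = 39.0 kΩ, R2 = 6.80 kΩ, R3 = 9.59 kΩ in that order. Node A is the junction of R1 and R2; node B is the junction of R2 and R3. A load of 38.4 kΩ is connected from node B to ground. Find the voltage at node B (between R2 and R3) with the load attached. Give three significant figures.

V ≈ 3.24 V

At node B, R3 is in parallel with the load: R3‖R_L = 7.674 kΩ.
Below node A the resistance is R2 + (R3‖R_L) = 14.47 kΩ, so V_A = 22.6 × 14.47/53.47 = 6.117 V.
Then V_B = V_A × (R3‖R_L)/(R2 + R3‖R_L) = 6.117 × 7.674/14.47 = 3.24 V.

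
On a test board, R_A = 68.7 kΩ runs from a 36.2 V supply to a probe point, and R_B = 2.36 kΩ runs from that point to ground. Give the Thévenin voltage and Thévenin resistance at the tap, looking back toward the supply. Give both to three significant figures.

V_th = 1.20 V, R_th = 2.28 kΩ

V_th is the open-circuit tap voltage: 36.2 × 2.36/(68.7 + 2.36) = 1.20 V.
With the supply zeroed, R_A and R_B appear in parallel from the tap: R_th = R_A‖R_B = (68.7 × 2.36)/71.06 = 2.28 kΩ.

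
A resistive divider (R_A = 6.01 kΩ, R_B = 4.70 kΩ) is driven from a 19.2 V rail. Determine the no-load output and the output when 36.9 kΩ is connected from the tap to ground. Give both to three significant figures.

Unloaded: 8.43 V; loaded: 7.86 V

Open-circuit: V = 19.2 × 4.70/(6.01 + 4.70) = 8.43 V.
With the load, R_B becomes R_B‖R_L = 4.169 kΩ, so V = 19.2 × 4.169/10.18 = 7.86 V.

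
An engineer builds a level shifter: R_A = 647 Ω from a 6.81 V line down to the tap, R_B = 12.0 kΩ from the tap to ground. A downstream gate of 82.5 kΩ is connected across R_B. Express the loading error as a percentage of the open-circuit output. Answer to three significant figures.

The divider's output (Thévenin) resistance is R_A‖R_B = 613.9 Ω.
Fractional drop under load = R_th/(R_th + R_L) = 613.9 / (613.9 + 82500) = 0.007386.
So the output falls by 0.739 %.

0.739 %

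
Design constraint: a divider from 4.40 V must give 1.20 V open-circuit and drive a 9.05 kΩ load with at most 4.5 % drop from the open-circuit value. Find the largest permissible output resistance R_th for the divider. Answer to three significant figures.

Loading drop = R_th/(R_th + R_L) ≤ 0.0450, so R_th ≤ R_L · ε/(1−ε) = 9.05 kΩ × 0.0450/0.9550 = 426 Ω.
(Any R1, R2 with R2/(R1+R2) = 0.273 and R1‖R2 ≤ 426 Ω will meet the spec.)

R_th ≤ 426 Ω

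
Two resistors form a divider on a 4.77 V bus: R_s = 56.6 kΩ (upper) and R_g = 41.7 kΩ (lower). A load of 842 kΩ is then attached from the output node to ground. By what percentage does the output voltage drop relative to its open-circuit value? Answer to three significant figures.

2.77 %

The divider's output (Thévenin) resistance is R_s‖R_g = 24.01 kΩ.
Fractional drop under load = R_th/(R_th + R_L) = 24.01 / (24.01 + 842) = 0.02773.
So the output falls by 2.77 %.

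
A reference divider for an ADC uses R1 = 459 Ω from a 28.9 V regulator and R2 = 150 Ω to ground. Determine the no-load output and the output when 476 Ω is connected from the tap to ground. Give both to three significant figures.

Open-circuit: V = 28.9 × 150/(459 + 150) = 7.12 V.
With the load, R2 becomes R2‖R_L = 114.1 Ω, so V = 28.9 × 114.1/573.1 = 5.75 V.

Unloaded: 7.12 V; loaded: 5.75 V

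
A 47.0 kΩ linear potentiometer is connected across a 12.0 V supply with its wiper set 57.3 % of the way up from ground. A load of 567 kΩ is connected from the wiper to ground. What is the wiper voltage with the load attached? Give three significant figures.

V ≈ 6.74 V

The wiper splits the pot into (1−α)R = 20.07 kΩ above and αR = 26.93 kΩ below.
Lower section ‖ load = 25.71 kΩ.
V_wiper = 12.0 × 25.71/(20.07 + 25.71) = 6.74 V.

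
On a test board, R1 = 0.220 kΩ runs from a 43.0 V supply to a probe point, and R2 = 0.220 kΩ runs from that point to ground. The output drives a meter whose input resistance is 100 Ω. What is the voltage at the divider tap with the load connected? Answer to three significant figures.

The load sits in parallel with R2: R2‖R_L = (220 × 100) / (220 + 100) = 68.75 Ω.
V_out = 43.0 × 68.75 / (220 + 68.75) = 43.0 × 68.75/288.8 = 10.2 V.

V_out ≈ 10.2 V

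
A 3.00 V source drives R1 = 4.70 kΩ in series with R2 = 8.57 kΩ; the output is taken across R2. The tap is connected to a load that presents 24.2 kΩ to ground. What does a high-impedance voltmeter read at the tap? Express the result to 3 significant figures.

V_out ≈ 1.72 V

The load sits in parallel with R2: R2‖R_L = (8.57 × 24.2) / (8.57 + 24.2) = 6.329 kΩ.
V_out = 3.00 × 6.329 / (4.70 + 6.329) = 3.00 × 6.329/11.03 = 1.72 V.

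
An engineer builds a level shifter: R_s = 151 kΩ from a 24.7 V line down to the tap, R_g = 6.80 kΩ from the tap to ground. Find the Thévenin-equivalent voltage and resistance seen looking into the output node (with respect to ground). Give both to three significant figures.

V_th = 1.06 V, R_th = 6.51 kΩ

V_th is the open-circuit tap voltage: 24.7 × 6.80/(151 + 6.80) = 1.06 V.
With the supply zeroed, R_s and R_g appear in parallel from the tap: R_th = R_s‖R_g = (151 × 6.80)/157.8 = 6.51 kΩ.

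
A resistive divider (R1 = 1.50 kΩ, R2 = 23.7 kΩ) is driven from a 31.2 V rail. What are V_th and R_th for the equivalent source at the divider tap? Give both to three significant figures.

V_th = 29.3 V, R_th = 1.41 kΩ

V_th is the open-circuit tap voltage: 31.2 × 23.7/(1.50 + 23.7) = 29.3 V.
With the supply zeroed, R1 and R2 appear in parallel from the tap: R_th = R1‖R2 = (1.50 × 23.7)/25.20 = 1.41 kΩ.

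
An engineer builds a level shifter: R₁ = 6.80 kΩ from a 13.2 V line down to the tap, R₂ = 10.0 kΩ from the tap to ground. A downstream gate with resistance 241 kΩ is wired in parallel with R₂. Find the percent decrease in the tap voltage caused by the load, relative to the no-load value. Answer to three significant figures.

The divider's output (Thévenin) resistance is R₁‖R₂ = 4.048 kΩ.
Fractional drop under load = R_th/(R_th + R_L) = 4.048 / (4.048 + 241) = 0.01652.
So the output falls by 1.65 %.

1.65 %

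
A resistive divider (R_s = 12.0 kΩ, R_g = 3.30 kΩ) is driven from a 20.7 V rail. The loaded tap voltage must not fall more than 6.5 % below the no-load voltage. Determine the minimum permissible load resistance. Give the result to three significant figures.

Output resistance R_th = R_s‖R_g = (12.0 × 3.30)/15.30 = 2.588 kΩ.
The fractional drop is R_th/(R_th + R_L); requiring this ≤ 0.0650 gives R_L ≥ R_th(1/0.0650 − 1) = 2.588 × 14.38 = 37.2 kΩ.

R_L(min) ≈ 37.2 kΩ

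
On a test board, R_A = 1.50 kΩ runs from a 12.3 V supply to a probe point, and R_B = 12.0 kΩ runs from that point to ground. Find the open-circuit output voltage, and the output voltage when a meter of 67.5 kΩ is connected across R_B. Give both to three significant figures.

Unloaded: 10.9 V; loaded: 10.7 V

Open-circuit: V = 12.3 × 12.0/(1.50 + 12.0) = 10.9 V.
With the load, R_B becomes R_B‖R_L = 10.19 kΩ, so V = 12.3 × 10.19/11.69 = 10.7 V.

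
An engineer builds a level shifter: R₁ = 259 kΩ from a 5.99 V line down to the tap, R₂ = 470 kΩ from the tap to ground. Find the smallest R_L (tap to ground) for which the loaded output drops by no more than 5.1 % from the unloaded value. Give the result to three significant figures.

R_L(min) ≈ 3.11 MΩ

Output resistance R_th = R₁‖R₂ = (259 × 470)/729.0 = 167.0 kΩ.
The fractional drop is R_th/(R_th + R_L); requiring this ≤ 0.0510 gives R_L ≥ R_th(1/0.0510 − 1) = 167.0 × 18.61 = 3.11 MΩ.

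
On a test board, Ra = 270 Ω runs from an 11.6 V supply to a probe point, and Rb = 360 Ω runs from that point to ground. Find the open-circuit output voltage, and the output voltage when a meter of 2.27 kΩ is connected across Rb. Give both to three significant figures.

Open-circuit: V = 11.6 × 360/(270 + 360) = 6.63 V.
With the load, Rb becomes Rb‖R_L = 310.7 Ω, so V = 11.6 × 310.7/580.7 = 6.21 V.

Unloaded: 6.63 V; loaded: 6.21 V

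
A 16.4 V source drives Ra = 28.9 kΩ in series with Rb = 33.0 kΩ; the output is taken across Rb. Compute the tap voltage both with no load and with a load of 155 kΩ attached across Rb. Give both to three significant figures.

Open-circuit: V = 16.4 × 33.0/(28.9 + 33.0) = 8.74 V.
With the load, Rb becomes Rb‖R_L = 27.21 kΩ, so V = 16.4 × 27.21/56.11 = 7.95 V.

Unloaded: 8.74 V; loaded: 7.95 V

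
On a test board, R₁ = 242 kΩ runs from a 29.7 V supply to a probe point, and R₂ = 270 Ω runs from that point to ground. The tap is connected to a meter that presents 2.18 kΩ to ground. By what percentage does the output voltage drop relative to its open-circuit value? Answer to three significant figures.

The divider's output (Thévenin) resistance is R₁‖R₂ = 269.7 Ω.
Fractional drop under load = R_th/(R_th + R_L) = 269.7 / (269.7 + 2180) = 0.1101.
So the output falls by 11.0 %.

11.0 %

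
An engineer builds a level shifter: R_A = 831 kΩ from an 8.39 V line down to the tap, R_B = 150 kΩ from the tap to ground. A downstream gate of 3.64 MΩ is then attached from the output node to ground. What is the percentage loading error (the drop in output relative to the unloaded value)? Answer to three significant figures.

The divider's output (Thévenin) resistance is R_A‖R_B = 127.1 kΩ.
Fractional drop under load = R_th/(R_th + R_L) = 127.1 / (127.1 + 3640) = 0.03373.
So the output falls by 3.37 %.

3.37 %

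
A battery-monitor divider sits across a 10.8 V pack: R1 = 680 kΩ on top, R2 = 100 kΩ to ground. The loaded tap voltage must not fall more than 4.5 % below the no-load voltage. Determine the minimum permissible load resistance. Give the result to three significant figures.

Output resistance R_th = R1‖R2 = (680 × 100)/780.0 = 87.18 kΩ.
The fractional drop is R_th/(R_th + R_L); requiring this ≤ 0.0450 gives R_L ≥ R_th(1/0.0450 − 1) = 87.18 × 21.22 = 1.85 MΩ.

R_L(min) ≈ 1.85 MΩ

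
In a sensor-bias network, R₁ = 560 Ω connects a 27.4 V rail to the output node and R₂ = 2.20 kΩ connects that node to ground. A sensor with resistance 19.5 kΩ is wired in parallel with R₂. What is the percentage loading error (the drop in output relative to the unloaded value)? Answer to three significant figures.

The divider's output (Thévenin) resistance is R₁‖R₂ = 446.4 Ω.
Fractional drop under load = R_th/(R_th + R_L) = 446.4 / (446.4 + 19500) = 0.02238.
So the output falls by 2.24 %.

2.24 %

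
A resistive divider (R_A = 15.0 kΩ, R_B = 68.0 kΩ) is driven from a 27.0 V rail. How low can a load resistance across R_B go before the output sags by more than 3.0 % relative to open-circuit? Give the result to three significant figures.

R_L(min) ≈ 397 kΩ

Output resistance R_th = R_A‖R_B = (15.0 × 68.0)/83.00 = 12.29 kΩ.
The fractional drop is R_th/(R_th + R_L); requiring this ≤ 0.0300 gives R_L ≥ R_th(1/0.0300 − 1) = 12.29 × 32.33 = 397 kΩ.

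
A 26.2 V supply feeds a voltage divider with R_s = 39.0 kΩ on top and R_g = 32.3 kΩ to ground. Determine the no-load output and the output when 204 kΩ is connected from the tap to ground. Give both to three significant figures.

Open-circuit: V = 26.2 × 32.3/(39.0 + 32.3) = 11.9 V.
With the load, R_g becomes R_g‖R_L = 27.88 kΩ, so V = 26.2 × 27.88/66.88 = 10.9 V.

Unloaded: 11.9 V; loaded: 10.9 V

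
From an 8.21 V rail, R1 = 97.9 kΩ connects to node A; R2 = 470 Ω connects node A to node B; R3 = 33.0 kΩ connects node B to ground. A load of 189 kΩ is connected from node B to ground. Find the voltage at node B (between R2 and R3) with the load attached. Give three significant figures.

At node B, R3 is in parallel with the load: R3‖R_L = 28090 Ω.
Below node A the resistance is R2 + (R3‖R_L) = 28560 Ω, so V_A = 8.21 × 28560/126500 = 1.854 V.
Then V_B = V_A × (R3‖R_L)/(R2 + R3‖R_L) = 1.854 × 28090/28560 = 1.82 V.

V ≈ 1.82 V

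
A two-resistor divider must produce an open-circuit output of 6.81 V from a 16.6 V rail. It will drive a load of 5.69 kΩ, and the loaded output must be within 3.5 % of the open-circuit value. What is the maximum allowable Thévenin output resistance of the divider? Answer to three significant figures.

R_th ≤ 206 Ω

Loading drop = R_th/(R_th + R_L) ≤ 0.0350, so R_th ≤ R_L · ε/(1−ε) = 5.69 kΩ × 0.0350/0.9650 = 206 Ω.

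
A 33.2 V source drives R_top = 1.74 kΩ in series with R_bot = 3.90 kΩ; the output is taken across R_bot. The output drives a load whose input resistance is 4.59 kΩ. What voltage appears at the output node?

V_out ≈ 18.2 V

The load sits in parallel with R_bot: R_bot‖R_L = (3.90 × 4.59) / (3.90 + 4.59) = 2.108 kΩ.
V_out = 33.2 × 2.108 / (1.74 + 2.108) = 33.2 × 2.108/3.848 = 18.2 V.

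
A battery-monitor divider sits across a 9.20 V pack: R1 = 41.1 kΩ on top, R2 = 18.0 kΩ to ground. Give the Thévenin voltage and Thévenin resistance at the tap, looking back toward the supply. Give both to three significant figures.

V_th is the open-circuit tap voltage: 9.20 × 18.0/(41.1 + 18.0) = 2.80 V.
With the supply zeroed, R1 and R2 appear in parallel from the tap: R_th = R1‖R2 = (41.1 × 18.0)/59.10 = 12.5 kΩ.

V_th = 2.80 V, R_th = 12.5 kΩ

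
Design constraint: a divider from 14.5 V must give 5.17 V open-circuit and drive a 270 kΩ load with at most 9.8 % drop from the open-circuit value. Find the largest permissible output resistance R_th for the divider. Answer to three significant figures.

Loading drop = R_th/(R_th + R_L) ≤ 0.0980, so R_th ≤ R_L · ε/(1−ε) = 270 kΩ × 0.0980/0.9020 = 29.3 kΩ.
(Any R1, R2 with R2/(R1+R2) = 0.357 and R1‖R2 ≤ 29.3 kΩ will meet the spec.)

R_th ≤ 29.3 kΩ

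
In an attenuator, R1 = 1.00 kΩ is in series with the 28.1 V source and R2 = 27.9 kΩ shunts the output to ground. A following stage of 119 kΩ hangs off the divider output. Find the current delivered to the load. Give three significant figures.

I_L ≈ 0.226 mA

R2‖R_L = 22.60 kΩ; V_out = 28.1 × 22.60/23.60 = 26.91 V.
I_L = V_out / R_L = 26.91 / 119 kΩ = 0.226 mA.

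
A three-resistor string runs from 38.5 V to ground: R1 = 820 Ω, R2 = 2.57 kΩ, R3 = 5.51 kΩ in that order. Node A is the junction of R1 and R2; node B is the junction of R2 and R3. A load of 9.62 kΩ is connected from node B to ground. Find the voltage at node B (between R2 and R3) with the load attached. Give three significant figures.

At node B, R3 is in parallel with the load: R3‖R_L = 3503 Ω.
Below node A the resistance is R2 + (R3‖R_L) = 6073 Ω, so V_A = 38.5 × 6073/6893 = 33.92 V.
Then V_B = V_A × (R3‖R_L)/(R2 + R3‖R_L) = 33.92 × 3503/6073 = 19.6 V.

V ≈ 19.6 V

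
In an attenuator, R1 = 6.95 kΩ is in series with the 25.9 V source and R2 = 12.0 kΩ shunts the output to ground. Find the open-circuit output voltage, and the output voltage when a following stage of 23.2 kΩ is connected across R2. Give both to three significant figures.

Unloaded: 16.4 V; loaded: 13.8 V

Open-circuit: V = 25.9 × 12.0/(6.95 + 12.0) = 16.4 V.
With the load, R2 becomes R2‖R_L = 7.909 kΩ, so V = 25.9 × 7.909/14.86 = 13.8 V.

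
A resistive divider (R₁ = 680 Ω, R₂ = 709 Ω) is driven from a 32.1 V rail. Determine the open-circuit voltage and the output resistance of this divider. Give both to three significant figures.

V_th is the open-circuit tap voltage: 32.1 × 709/(680 + 709) = 16.4 V.
With the supply zeroed, R₁ and R₂ appear in parallel from the tap: R_th = R₁‖R₂ = (680 × 709)/1389 = 347 Ω.

V_th = 16.4 V, R_th = 347 Ω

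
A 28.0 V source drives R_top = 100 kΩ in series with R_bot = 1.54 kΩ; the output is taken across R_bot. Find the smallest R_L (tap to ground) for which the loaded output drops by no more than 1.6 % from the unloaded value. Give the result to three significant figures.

R_L(min) ≈ 93.3 kΩ

Output resistance R_th = R_top‖R_bot = (100 × 1.54)/101.5 = 1.517 kΩ.
The fractional drop is R_th/(R_th + R_L); requiring this ≤ 0.0160 gives R_L ≥ R_th(1/0.0160 − 1) = 1.517 × 61.50 = 93.3 kΩ.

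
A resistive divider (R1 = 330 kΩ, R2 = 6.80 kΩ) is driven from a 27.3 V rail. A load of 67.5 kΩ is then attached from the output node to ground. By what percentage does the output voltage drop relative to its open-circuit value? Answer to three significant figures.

8.98 %

The divider's output (Thévenin) resistance is R1‖R2 = 6.663 kΩ.
Fractional drop under load = R_th/(R_th + R_L) = 6.663 / (6.663 + 67.5) = 0.08984.
So the output falls by 8.98 %.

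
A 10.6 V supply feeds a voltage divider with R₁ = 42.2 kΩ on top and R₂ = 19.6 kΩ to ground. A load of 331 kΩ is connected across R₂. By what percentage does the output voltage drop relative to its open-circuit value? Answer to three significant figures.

The divider's output (Thévenin) resistance is R₁‖R₂ = 13.38 kΩ.
Fractional drop under load = R_th/(R_th + R_L) = 13.38 / (13.38 + 331) = 0.03886.
So the output falls by 3.89 %.

3.89 %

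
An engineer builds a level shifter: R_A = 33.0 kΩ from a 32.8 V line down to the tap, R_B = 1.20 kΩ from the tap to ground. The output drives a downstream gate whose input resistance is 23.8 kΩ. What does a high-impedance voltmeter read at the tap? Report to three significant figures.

The load sits in parallel with R_B: R_B‖R_L = (1.20 × 23.8) / (1.20 + 23.8) = 1.142 kΩ.
V_out = 32.8 × 1.142 / (33.0 + 1.142) = 32.8 × 1.142/34.14 = 1.10 V.

V_out ≈ 1.10 V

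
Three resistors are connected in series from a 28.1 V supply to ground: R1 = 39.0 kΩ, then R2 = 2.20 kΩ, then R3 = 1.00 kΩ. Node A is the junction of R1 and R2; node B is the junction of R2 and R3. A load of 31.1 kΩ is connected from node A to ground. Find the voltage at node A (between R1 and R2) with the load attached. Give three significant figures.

V ≈ 1.95 V

Below node A the series string R2+R3 = 3.200 kΩ sits in parallel with the 31.1 kΩ load: 2.901 kΩ.
V_A = 28.1 × 2.901/(39.0 + 2.901) = 1.95 V.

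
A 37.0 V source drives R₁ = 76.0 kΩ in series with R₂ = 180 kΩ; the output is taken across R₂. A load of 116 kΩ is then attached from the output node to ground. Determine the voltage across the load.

V_out ≈ 17.8 V

The load sits in parallel with R₂: R₂‖R_L = (180 × 116) / (180 + 116) = 70.54 kΩ.
V_out = 37.0 × 70.54 / (76.0 + 70.54) = 37.0 × 70.54/146.5 = 17.8 V.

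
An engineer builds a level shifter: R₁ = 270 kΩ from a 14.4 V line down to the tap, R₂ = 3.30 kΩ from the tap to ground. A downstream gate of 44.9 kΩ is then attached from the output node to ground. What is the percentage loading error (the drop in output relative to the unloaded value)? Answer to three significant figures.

6.77 %

The divider's output (Thévenin) resistance is R₁‖R₂ = 3.260 kΩ.
Fractional drop under load = R_th/(R_th + R_L) = 3.260 / (3.260 + 44.9) = 0.06769.
So the output falls by 6.77 %.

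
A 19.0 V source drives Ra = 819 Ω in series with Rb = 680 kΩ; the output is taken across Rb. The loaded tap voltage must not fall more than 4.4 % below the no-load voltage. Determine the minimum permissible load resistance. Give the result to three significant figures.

R_L(min) ≈ 17.8 kΩ

Output resistance R_th = Ra‖Rb = (819 × 680000)/680800 = 818.0 Ω.
The fractional drop is R_th/(R_th + R_L); requiring this ≤ 0.0440 gives R_L ≥ R_th(1/0.0440 − 1) = 818.0 × 21.73 = 17.8 kΩ.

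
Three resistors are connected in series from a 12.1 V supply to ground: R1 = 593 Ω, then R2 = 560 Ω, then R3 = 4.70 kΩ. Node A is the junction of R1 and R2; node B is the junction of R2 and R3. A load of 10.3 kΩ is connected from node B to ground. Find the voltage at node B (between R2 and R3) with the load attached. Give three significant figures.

At node B, R3 is in parallel with the load: R3‖R_L = 3227 Ω.
Below node A the resistance is R2 + (R3‖R_L) = 3787 Ω, so V_A = 12.1 × 3787/4380 = 10.46 V.
Then V_B = V_A × (R3‖R_L)/(R2 + R3‖R_L) = 10.46 × 3227/3787 = 8.92 V.

V ≈ 8.92 V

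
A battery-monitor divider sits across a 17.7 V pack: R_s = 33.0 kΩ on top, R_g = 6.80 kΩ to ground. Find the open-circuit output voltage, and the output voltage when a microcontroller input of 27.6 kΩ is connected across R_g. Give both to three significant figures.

Unloaded: 3.02 V; loaded: 2.51 V

Open-circuit: V = 17.7 × 6.80/(33.0 + 6.80) = 3.02 V.
With the load, R_g becomes R_g‖R_L = 5.456 kΩ, so V = 17.7 × 5.456/38.46 = 2.51 V.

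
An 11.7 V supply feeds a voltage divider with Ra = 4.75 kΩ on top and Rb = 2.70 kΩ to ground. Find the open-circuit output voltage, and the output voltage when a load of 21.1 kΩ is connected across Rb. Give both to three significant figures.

Unloaded: 4.24 V; loaded: 3.92 V

Open-circuit: V = 11.7 × 2.70/(4.75 + 2.70) = 4.24 V.
With the load, Rb becomes Rb‖R_L = 2.394 kΩ, so V = 11.7 × 2.394/7.144 = 3.92 V.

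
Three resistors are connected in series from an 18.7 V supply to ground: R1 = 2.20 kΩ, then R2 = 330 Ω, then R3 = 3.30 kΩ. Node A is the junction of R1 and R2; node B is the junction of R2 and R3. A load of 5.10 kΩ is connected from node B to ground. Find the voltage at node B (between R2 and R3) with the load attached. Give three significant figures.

At node B, R3 is in parallel with the load: R3‖R_L = 2004 Ω.
Below node A the resistance is R2 + (R3‖R_L) = 2334 Ω, so V_A = 18.7 × 2334/4534 = 9.625 V.
Then V_B = V_A × (R3‖R_L)/(R2 + R3‖R_L) = 9.625 × 2004/2334 = 8.26 V.

V ≈ 8.26 V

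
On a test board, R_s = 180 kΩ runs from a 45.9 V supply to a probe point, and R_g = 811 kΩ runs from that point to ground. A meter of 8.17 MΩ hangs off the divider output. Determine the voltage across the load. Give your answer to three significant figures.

The load sits in parallel with R_g: R_g‖R_L = (811 × 8170) / (811 + 8170) = 737.8 kΩ.
V_out = 45.9 × 737.8 / (180 + 737.8) = 45.9 × 737.8/917.8 = 36.9 V.

V_out ≈ 36.9 V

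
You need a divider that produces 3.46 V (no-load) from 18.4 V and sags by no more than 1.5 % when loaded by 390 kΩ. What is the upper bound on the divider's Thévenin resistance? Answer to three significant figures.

Loading drop = R_th/(R_th + R_L) ≤ 0.0150, so R_th ≤ R_L · ε/(1−ε) = 390 kΩ × 0.0150/0.9850 = 5.94 kΩ.
(Any R1, R2 with R2/(R1+R2) = 0.188 and R1‖R2 ≤ 5.94 kΩ will meet the spec.)

R_th ≤ 5.94 kΩ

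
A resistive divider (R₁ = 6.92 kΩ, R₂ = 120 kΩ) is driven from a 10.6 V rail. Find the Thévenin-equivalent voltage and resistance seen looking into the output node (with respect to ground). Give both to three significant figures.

V_th = 10.0 V, R_th = 6.54 kΩ

V_th is the open-circuit tap voltage: 10.6 × 120/(6.92 + 120) = 10.0 V.
With the supply zeroed, R₁ and R₂ appear in parallel from the tap: R_th = R₁‖R₂ = (6.92 × 120)/126.9 = 6.54 kΩ.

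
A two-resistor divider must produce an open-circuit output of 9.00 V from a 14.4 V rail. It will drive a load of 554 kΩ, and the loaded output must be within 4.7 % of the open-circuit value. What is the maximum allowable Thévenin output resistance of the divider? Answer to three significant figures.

R_th ≤ 27.3 kΩ

Loading drop = R_th/(R_th + R_L) ≤ 0.0470, so R_th ≤ R_L · ε/(1−ε) = 554 kΩ × 0.0470/0.9530 = 27.3 kΩ.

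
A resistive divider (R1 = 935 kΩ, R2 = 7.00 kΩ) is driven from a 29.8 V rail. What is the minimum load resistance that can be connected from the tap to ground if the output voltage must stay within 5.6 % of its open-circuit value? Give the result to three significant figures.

Output resistance R_th = R1‖R2 = (935 × 7.00)/942.0 = 6.948 kΩ.
The fractional drop is R_th/(R_th + R_L); requiring this ≤ 0.0560 gives R_L ≥ R_th(1/0.0560 − 1) = 6.948 × 16.86 = 117 kΩ.

R_L(min) ≈ 117 kΩ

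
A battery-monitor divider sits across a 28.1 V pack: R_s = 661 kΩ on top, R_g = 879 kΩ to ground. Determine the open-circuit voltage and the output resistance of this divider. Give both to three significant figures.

V_th = 16.0 V, R_th = 377 kΩ

V_th is the open-circuit tap voltage: 28.1 × 879/(661 + 879) = 16.0 V.
With the supply zeroed, R_s and R_g appear in parallel from the tap: R_th = R_s‖R_g = (661 × 879)/1540 = 377 kΩ.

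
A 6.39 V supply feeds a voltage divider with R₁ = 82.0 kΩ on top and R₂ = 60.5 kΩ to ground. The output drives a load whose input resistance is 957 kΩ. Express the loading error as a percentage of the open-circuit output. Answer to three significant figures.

The divider's output (Thévenin) resistance is R₁‖R₂ = 34.81 kΩ.
Fractional drop under load = R_th/(R_th + R_L) = 34.81 / (34.81 + 957) = 0.03510.
So the output falls by 3.51 %.

3.51 %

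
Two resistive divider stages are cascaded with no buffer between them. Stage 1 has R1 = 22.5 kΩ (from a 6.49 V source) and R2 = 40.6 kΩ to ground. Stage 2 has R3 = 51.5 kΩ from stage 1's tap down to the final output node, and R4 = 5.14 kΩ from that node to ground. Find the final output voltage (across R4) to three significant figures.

Stage 2 presents R3+R4 = 56.64 kΩ as a load on stage 1's tap.
Stage 1's lower leg becomes R2‖(R3+R4) = 23.65 kΩ, so V_mid = 6.49 × 23.65/46.15 = 3.326 V.
Stage 2 is itself unloaded: V_out = V_mid × R4/(R3+R4) = 3.326 × 5.14/56.64 = 0.302 V.

V_out ≈ 0.302 V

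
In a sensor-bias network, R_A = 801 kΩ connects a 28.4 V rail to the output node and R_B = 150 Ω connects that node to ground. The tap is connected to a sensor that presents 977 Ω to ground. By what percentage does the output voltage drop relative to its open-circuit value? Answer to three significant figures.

13.3 %

Unloaded V = 28.4 × 150/801200 = 0.0053174 V.
Loaded: R_B‖R_L = 130.0 Ω, giving V = 28.4 × 130.0/801100 = 0.0046097 V.
Drop = (0.0053174 − 0.0046097) / 0.0053174 = 13.3 %.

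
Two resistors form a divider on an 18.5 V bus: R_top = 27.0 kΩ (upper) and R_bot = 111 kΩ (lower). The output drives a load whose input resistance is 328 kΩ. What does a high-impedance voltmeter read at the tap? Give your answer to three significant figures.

V_out ≈ 14.0 V

The load sits in parallel with R_bot: R_bot‖R_L = (111 × 328) / (111 + 328) = 82.93 kΩ.
V_out = 18.5 × 82.93 / (27.0 + 82.93) = 18.5 × 82.93/109.9 = 14.0 V.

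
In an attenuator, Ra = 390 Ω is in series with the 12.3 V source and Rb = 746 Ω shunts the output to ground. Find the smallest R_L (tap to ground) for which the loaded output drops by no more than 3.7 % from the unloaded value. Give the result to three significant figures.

R_L(min) ≈ 6.67 kΩ

Output resistance R_th = Ra‖Rb = (390 × 746)/1136 = 256.1 Ω.
The fractional drop is R_th/(R_th + R_L); requiring this ≤ 0.0370 gives R_L ≥ R_th(1/0.0370 − 1) = 256.1 × 26.03 = 6.67 kΩ.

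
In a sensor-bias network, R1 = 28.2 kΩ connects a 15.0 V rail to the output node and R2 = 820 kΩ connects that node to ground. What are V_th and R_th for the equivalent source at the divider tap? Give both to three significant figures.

V_th = 14.5 V, R_th = 27.3 kΩ

V_th is the open-circuit tap voltage: 15.0 × 820/(28.2 + 820) = 14.5 V.
With the supply zeroed, R1 and R2 appear in parallel from the tap: R_th = R1‖R2 = (28.2 × 820)/848.2 = 27.3 kΩ.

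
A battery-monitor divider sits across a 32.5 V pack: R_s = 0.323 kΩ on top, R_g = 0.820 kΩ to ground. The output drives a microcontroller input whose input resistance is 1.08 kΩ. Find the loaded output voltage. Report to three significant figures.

V_out ≈ 19.2 V

The load sits in parallel with R_g: R_g‖R_L = (820 × 1080) / (820 + 1080) = 466.1 Ω.
V_out = 32.5 × 466.1 / (323 + 466.1) = 32.5 × 466.1/789.1 = 19.2 V.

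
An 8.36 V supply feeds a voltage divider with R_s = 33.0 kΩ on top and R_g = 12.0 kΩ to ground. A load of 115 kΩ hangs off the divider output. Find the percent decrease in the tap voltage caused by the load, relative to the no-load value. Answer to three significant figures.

7.11 %

The divider's output (Thévenin) resistance is R_s‖R_g = 8.800 kΩ.
Fractional drop under load = R_th/(R_th + R_L) = 8.800 / (8.800 + 115) = 0.07108.
So the output falls by 7.11 %.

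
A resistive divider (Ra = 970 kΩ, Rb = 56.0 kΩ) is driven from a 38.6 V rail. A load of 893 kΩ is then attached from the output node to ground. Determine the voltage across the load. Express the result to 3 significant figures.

V_out ≈ 1.99 V

The load sits in parallel with Rb: Rb‖R_L = (56.0 × 893) / (56.0 + 893) = 52.70 kΩ.
V_out = 38.6 × 52.70 / (970 + 52.70) = 38.6 × 52.70/1023 = 1.99 V.
(Unloaded it would have been 2.11 V.)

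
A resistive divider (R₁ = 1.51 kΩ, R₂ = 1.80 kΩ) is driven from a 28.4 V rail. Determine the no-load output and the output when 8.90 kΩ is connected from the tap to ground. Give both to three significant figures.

Unloaded: 15.4 V; loaded: 14.1 V

Open-circuit: V = 28.4 × 1.80/(1.51 + 1.80) = 15.4 V.
With the load, R₂ becomes R₂‖R_L = 1.497 kΩ, so V = 28.4 × 1.497/3.007 = 14.1 V.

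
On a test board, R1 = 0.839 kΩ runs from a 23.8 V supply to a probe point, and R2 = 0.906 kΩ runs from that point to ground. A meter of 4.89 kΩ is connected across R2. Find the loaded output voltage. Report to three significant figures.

V_out ≈ 11.3 V

The load sits in parallel with R2: R2‖R_L = (906 × 4890) / (906 + 4890) = 764.4 Ω.
V_out = 23.8 × 764.4 / (839 + 764.4) = 23.8 × 764.4/1603 = 11.3 V.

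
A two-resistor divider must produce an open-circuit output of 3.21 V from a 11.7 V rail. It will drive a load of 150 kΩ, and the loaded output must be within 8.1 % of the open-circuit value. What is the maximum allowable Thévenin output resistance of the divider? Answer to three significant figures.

Loading drop = R_th/(R_th + R_L) ≤ 0.0810, so R_th ≤ R_L · ε/(1−ε) = 150 kΩ × 0.0810/0.9190 = 13.2 kΩ.
(Any R1, R2 with R2/(R1+R2) = 0.274 and R1‖R2 ≤ 13.2 kΩ will meet the spec.)

R_th ≤ 13.2 kΩ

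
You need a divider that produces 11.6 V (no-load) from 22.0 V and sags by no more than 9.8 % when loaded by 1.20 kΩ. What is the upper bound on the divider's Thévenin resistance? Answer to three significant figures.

Loading drop = R_th/(R_th + R_L) ≤ 0.0980, so R_th ≤ R_L · ε/(1−ε) = 1.20 kΩ × 0.0980/0.9020 = 130 Ω.
(Any R1, R2 with R2/(R1+R2) = 0.527 and R1‖R2 ≤ 130 Ω will meet the spec.)

R_th ≤ 130 Ω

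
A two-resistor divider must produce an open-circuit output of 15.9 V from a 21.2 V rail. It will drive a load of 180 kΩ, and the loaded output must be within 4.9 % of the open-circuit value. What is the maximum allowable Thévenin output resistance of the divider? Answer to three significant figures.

Loading drop = R_th/(R_th + R_L) ≤ 0.0490, so R_th ≤ R_L · ε/(1−ε) = 180 kΩ × 0.0490/0.9510 = 9.27 kΩ.

R_th ≤ 9.27 kΩ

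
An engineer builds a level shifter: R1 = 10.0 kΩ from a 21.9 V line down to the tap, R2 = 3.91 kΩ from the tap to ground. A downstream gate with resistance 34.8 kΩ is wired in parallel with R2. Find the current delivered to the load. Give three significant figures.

R2‖R_L = 3.515 kΩ; V_out = 21.9 × 3.515/13.52 = 5.696 V.
I_L = V_out / R_L = 5.696 / 34.8 kΩ = 0.164 mA.

I_L ≈ 0.164 mA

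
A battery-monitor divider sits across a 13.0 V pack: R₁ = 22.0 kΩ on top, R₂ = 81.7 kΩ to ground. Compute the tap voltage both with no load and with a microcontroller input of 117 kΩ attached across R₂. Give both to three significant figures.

Unloaded: 10.2 V; loaded: 8.92 V

Open-circuit: V = 13.0 × 81.7/(22.0 + 81.7) = 10.2 V.
With the load, R₂ becomes R₂‖R_L = 48.11 kΩ, so V = 13.0 × 48.11/70.11 = 8.92 V.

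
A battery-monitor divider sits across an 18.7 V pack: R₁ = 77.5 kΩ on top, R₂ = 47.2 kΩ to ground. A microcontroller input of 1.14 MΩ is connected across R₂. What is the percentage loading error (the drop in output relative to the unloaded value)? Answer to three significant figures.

2.51 %

The divider's output (Thévenin) resistance is R₁‖R₂ = 29.33 kΩ.
Fractional drop under load = R_th/(R_th + R_L) = 29.33 / (29.33 + 1140) = 0.02509.
So the output falls by 2.51 %.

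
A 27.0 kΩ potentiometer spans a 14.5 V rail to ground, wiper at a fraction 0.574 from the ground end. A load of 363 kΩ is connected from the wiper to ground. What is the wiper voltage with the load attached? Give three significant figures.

The wiper splits the pot into (1−α)R = 11.50 kΩ above and αR = 15.50 kΩ below.
Lower section ‖ load = 14.86 kΩ.
V_wiper = 14.5 × 14.86/(11.50 + 14.86) = 8.17 V.

V ≈ 8.17 V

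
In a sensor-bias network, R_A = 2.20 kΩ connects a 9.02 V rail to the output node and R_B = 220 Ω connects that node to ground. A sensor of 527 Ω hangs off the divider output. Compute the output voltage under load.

The load sits in parallel with R_B: R_B‖R_L = (220 × 527) / (220 + 527) = 155.2 Ω.
V_out = 9.02 × 155.2 / (2200 + 155.2) = 9.02 × 155.2/2355 = 0.594 V.

V_out ≈ 0.594 V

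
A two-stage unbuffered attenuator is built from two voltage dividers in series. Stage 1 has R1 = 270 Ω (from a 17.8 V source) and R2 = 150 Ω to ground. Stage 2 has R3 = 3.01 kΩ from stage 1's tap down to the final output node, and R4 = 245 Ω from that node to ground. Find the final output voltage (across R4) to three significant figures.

V_out ≈ 0.465 V

Stage 2 presents R3+R4 = 3255 Ω as a load on stage 1's tap.
Stage 1's lower leg becomes R2‖(R3+R4) = 143.4 Ω, so V_mid = 17.8 × 143.4/413.4 = 6.174 V.
Stage 2 is itself unloaded: V_out = V_mid × R4/(R3+R4) = 6.174 × 245/3255 = 0.465 V.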